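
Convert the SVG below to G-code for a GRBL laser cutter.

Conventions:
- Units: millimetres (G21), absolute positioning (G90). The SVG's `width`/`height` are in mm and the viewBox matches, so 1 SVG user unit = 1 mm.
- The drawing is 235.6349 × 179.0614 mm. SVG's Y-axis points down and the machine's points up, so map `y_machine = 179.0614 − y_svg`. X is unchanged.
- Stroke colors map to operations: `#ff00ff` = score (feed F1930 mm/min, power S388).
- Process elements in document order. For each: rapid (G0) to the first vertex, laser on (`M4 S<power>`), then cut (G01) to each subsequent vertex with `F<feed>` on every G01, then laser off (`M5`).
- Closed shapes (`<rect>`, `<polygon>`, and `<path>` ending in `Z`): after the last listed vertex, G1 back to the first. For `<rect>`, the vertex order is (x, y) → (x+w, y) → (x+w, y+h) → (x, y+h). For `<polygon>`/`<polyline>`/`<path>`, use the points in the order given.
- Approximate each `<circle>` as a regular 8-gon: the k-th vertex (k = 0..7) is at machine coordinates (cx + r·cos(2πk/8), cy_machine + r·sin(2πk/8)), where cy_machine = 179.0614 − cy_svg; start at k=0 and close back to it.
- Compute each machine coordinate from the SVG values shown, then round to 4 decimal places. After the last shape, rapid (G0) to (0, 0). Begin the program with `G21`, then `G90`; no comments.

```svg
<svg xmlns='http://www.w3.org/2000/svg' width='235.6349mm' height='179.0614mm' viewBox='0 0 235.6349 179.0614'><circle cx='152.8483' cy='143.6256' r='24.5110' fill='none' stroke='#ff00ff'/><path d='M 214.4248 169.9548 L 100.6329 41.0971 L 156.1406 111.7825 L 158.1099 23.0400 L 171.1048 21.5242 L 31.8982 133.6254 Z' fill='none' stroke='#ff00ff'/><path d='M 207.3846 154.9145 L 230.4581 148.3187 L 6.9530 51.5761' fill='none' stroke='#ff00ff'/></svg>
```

G21
G90
G0 X177.3593 Y35.4358
M4 S388
G01 X170.1802 Y52.7677 F1930
G01 X152.8483 Y59.9468 F1930
G01 X135.5164 Y52.7677 F1930
G01 X128.3373 Y35.4358 F1930
G01 X135.5164 Y18.1039 F1930
G01 X152.8483 Y10.9248 F1930
G01 X170.1802 Y18.1039 F1930
G01 X177.3593 Y35.4358 F1930
M5
G0 X214.4248 Y9.1066
M4 S388
G01 X100.6329 Y137.9643 F1930
G01 X156.1406 Y67.2789 F1930
G01 X158.1099 Y156.0214 F1930
G01 X171.1048 Y157.5372 F1930
G01 X31.8982 Y45.4360 F1930
G01 X214.4248 Y9.1066 F1930
M5
G0 X207.3846 Y24.1469
M4 S388
G01 X230.4581 Y30.7427 F1930
G01 X6.9530 Y127.4853 F1930
M5
G0 X0.0000 Y0.0000

1 u = 1 mm; y_m = 179.0614 − y.

[1] `<circle>` circle, #ff00ff→score S388 F1930: (177.3593,35.4358) → (170.1802,52.7677) → (152.8483,59.9468) → (135.5164,52.7677) → (128.3373,35.4358) → (135.5164,18.1039) → (152.8483,10.9248) → (170.1802,18.1039) → (177.3593,35.4358) (closed)

[2] `<path>` closed polygon, #ff00ff→score S388 F1930: (214.4248,9.1066) → (100.6329,137.9643) → (156.1406,67.2789) → (158.1099,156.0214) → (171.1048,157.5372) → (31.8982,45.4360) → (214.4248,9.1066) (closed)

[3] `<path>` open polyline, #ff00ff→score S388 F1930: (207.3846,24.1469) → (230.4581,30.7427) → (6.9530,127.4853)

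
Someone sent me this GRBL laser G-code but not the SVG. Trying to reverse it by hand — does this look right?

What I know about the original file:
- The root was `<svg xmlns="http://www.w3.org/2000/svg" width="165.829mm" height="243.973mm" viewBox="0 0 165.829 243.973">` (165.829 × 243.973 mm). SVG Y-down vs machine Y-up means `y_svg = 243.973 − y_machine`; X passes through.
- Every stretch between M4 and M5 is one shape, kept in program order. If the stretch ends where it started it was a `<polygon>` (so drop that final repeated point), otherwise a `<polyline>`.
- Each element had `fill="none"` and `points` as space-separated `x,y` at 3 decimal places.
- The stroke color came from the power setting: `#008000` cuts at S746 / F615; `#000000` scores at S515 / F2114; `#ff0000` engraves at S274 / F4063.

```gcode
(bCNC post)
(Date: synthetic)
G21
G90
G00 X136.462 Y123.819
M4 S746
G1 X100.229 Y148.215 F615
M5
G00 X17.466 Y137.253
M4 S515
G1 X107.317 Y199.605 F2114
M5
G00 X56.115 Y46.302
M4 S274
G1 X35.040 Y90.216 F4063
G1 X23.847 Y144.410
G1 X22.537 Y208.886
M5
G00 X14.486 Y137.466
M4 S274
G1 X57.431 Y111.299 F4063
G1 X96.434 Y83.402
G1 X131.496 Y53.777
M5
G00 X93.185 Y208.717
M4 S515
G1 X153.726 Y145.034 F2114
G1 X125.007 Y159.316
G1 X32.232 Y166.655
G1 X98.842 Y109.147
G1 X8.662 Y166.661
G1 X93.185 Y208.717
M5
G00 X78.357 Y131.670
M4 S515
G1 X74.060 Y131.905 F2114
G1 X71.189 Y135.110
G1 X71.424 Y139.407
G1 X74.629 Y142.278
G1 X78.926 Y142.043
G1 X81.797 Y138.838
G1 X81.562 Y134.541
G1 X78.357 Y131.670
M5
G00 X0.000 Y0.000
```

<svg xmlns="http://www.w3.org/2000/svg" width="165.829mm" height="243.973mm" viewBox="0 0 165.829 243.973">
  <polyline points="136.462,120.154 100.229,95.758" fill="none" stroke="#008000"/>
  <polyline points="17.466,106.720 107.317,44.368" fill="none" stroke="#000000"/>
  <polyline points="56.115,197.671 35.040,153.757 23.847,99.563 22.537,35.087" fill="none" stroke="#ff0000"/>
  <polyline points="14.486,106.507 57.431,132.674 96.434,160.571 131.496,190.196" fill="none" stroke="#ff0000"/>
  <polygon points="93.185,35.256 153.726,98.939 125.007,84.657 32.232,77.318 98.842,134.826 8.662,77.312" fill="none" stroke="#000000"/>
  <polygon points="78.357,112.303 74.060,112.068 71.189,108.863 71.424,104.566 74.629,101.695 78.926,101.930 81.797,105.135 81.562,109.432" fill="none" stroke="#000000"/>
</svg>

Each laser-on run becomes one SVG element. Flip Y back into SVG space with y_svg = 243.973 − y_machine.

Run 1: power S746 maps to stroke `#008000` (cut). The run is open, so emit a `<polyline>` with points (Y-flipped): 136.462,120.154 100.229,95.758.

Run 2: the run's S515 means `#000000` (score). The run is open, so emit a `<polyline>` with points (Y-flipped): 17.466,106.720 107.317,44.368.

Run 3: the run's S274 means `#ff0000` (engrave). The run is open, so emit a `<polyline>` with points (Y-flipped): 56.115,197.671 35.040,153.757 23.847,99.563 22.537,35.087.

Run 4: power S274 maps to stroke `#ff0000` (engrave). The run is open, so emit a `<polyline>` with points (Y-flipped): 14.486,106.507 57.431,132.674 96.434,160.571 131.496,190.196.

Run 5: power S515 maps to stroke `#000000` (score). The run returns to its start, so emit a `<polygon>` with points (Y-flipped): 93.185,35.256 153.726,98.939 125.007,84.657 32.232,77.318 98.842,134.826 8.662,77.312.

Run 6: S515 ⇒ score layer `#000000`. The run returns to its start, so emit a `<polygon>` with points (Y-flipped): 78.357,112.303 74.060,112.068 71.189,108.863 71.424,104.566 74.629,101.695 78.926,101.930 81.797,105.135 81.562,109.432.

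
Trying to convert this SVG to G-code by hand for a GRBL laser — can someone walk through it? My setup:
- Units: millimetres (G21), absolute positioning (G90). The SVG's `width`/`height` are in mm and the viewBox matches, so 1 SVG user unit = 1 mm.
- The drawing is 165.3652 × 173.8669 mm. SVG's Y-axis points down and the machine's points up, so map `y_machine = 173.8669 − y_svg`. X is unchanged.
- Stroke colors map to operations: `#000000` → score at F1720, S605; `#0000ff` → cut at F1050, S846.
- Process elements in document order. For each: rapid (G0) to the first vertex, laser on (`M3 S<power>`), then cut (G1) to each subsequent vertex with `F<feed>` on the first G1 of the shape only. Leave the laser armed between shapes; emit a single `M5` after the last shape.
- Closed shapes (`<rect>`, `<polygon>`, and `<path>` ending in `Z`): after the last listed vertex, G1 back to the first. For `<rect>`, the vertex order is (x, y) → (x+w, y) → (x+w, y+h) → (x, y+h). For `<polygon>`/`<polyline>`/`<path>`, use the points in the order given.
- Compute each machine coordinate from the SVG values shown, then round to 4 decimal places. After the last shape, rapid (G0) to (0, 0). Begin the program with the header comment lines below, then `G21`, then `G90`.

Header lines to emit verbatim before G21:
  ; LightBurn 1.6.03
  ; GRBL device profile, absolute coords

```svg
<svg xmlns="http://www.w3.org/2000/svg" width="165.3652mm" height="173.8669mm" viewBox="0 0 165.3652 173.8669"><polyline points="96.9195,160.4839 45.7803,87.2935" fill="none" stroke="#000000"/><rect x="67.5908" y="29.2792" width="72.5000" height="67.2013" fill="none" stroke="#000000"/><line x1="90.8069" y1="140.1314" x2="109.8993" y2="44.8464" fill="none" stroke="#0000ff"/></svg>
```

viewBox `0 0 165.3652 173.8669` with mm width/height → 1 unit = 1 mm. Flip: y_m = 173.8669 − y_svg.

**Shape 1** — `<polyline>` line segment, stroke `#000000` → score (S605, F1720). Machine vertices: (96.9195,13.3830) → (45.7803,86.5734). Open path.

**Shape 2** — `<rect>` rectangle, stroke `#000000` → score (S605, F1720). Machine vertices: (67.5908,144.5877) → (140.0908,144.5877) → (140.0908,77.3864) → (67.5908,77.3864) → (67.5908,144.5877). Closed: final G1 returns to the first vertex.

**Shape 3** — `<line>` line segment, stroke `#0000ff` → cut (S846, F1050). Machine vertices: (90.8069,33.7355) → (109.8993,129.0205). Open path.

; LightBurn 1.6.03
; GRBL device profile, absolute coords
G21
G90
G0 X96.9195 Y13.3830
M3 S605
G1 X45.7803 Y86.5734 F1720
G0 X67.5908 Y144.5877
M3 S605
G1 X140.0908 Y144.5877 F1720
G1 X140.0908 Y77.3864
G1 X67.5908 Y77.3864
G1 X67.5908 Y144.5877
G0 X90.8069 Y33.7355
M3 S846
G1 X109.8993 Y129.0205 F1050
M5
G0 X0.0000 Y0.0000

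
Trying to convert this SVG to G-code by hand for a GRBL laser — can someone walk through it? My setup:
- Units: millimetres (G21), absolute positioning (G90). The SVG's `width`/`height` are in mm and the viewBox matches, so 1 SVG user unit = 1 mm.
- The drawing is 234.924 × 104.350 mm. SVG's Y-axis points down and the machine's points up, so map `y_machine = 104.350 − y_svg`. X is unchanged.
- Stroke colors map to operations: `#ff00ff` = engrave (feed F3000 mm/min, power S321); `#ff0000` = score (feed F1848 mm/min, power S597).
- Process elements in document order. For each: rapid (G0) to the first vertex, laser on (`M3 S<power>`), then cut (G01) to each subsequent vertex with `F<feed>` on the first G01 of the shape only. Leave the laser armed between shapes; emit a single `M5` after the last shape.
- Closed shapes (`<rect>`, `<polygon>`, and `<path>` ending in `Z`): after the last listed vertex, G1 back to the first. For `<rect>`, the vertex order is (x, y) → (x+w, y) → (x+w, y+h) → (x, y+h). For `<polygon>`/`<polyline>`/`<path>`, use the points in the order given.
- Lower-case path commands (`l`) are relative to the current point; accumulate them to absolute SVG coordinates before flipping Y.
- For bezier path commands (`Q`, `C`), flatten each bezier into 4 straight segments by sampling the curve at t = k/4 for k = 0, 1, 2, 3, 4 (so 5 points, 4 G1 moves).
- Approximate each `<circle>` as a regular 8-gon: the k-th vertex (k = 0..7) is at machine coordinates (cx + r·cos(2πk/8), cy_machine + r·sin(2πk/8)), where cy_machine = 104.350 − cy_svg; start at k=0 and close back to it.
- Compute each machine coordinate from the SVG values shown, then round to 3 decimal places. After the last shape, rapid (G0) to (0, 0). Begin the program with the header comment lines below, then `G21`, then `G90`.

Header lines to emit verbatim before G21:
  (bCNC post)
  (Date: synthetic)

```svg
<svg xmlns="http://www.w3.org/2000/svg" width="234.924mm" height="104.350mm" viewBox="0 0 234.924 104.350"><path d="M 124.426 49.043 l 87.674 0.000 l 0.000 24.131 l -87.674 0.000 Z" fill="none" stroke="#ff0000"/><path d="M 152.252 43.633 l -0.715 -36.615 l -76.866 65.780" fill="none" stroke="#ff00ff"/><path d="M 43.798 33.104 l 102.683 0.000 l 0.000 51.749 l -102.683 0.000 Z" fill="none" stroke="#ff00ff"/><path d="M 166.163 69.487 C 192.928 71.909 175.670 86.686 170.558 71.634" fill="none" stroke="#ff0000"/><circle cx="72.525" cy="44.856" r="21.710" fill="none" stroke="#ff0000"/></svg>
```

viewBox `0 0 234.924 104.350` with mm width/height → 1 unit = 1 mm. Flip: y_m = 104.350 − y_svg.

**Shape 1** — `<path>` rectangle, stroke `#ff0000` → score (S597, F1848). Machine vertices: (124.426,55.307) → (212.100,55.307) → (212.100,31.176) → (124.426,31.176) → (124.426,55.307). Closed: final G1 returns to the first vertex.

**Shape 2** — `<path>` open polyline, stroke `#ff00ff` → engrave (S321, F3000). Machine vertices: (152.252,60.717) → (151.537,97.332) → (74.671,31.552). Open path.

**Shape 3** — `<path>` rectangle, stroke `#ff00ff` → engrave (S321, F3000). Machine vertices: (43.798,71.246) → (146.481,71.246) → (146.481,19.497) → (43.798,19.497) → (43.798,71.246). Closed: final G1 returns to the first vertex.

**Shape 4** — `<path>` cubic bezier, stroke `#ff0000` → score (S597, F1848). Control points (SVG): P0=(166.163,69.487), P1=(192.928,71.909), P2=(175.670,86.686), P3=(170.558,71.634); sampled at t=k/4. Machine vertices: (166.163,34.863) → (178.860,31.389) → (180.314,27.237) → (175.792,26.361) → (170.558,32.716). Open path.

**Shape 5** — `<circle>` circle, stroke `#ff0000` → score (S597, F1848). Machine vertices: (94.235,59.494) → (87.876,74.845) → (72.525,81.204) → (57.174,74.845) → (50.815,59.494) → (57.174,44.143) → (72.525,37.784) → (87.876,44.143) → (94.235,59.494). Closed: final G1 returns to the first vertex.

(bCNC post)
(Date: synthetic)
G21
G90
G0 X124.426 Y55.307
M3 S597
G01 X212.100 Y55.307 F1848
G01 X212.100 Y31.176
G01 X124.426 Y31.176
G01 X124.426 Y55.307
G0 X152.252 Y60.717
M3 S321
G01 X151.537 Y97.332 F3000
G01 X74.671 Y31.552
G0 X43.798 Y71.246
M3 S321
G01 X146.481 Y71.246 F3000
G01 X146.481 Y19.497
G01 X43.798 Y19.497
G01 X43.798 Y71.246
G0 X166.163 Y34.863
M3 S597
G01 X178.860 Y31.389 F1848
G01 X180.314 Y27.237
G01 X175.792 Y26.361
G01 X170.558 Y32.716
G0 X94.235 Y59.494
M3 S597
G01 X87.876 Y74.845 F1848
G01 X72.525 Y81.204
G01 X57.174 Y74.845
G01 X50.815 Y59.494
G01 X57.174 Y44.143
G01 X72.525 Y37.784
G01 X87.876 Y44.143
G01 X94.235 Y59.494
M5
G0 X0.000 Y0.000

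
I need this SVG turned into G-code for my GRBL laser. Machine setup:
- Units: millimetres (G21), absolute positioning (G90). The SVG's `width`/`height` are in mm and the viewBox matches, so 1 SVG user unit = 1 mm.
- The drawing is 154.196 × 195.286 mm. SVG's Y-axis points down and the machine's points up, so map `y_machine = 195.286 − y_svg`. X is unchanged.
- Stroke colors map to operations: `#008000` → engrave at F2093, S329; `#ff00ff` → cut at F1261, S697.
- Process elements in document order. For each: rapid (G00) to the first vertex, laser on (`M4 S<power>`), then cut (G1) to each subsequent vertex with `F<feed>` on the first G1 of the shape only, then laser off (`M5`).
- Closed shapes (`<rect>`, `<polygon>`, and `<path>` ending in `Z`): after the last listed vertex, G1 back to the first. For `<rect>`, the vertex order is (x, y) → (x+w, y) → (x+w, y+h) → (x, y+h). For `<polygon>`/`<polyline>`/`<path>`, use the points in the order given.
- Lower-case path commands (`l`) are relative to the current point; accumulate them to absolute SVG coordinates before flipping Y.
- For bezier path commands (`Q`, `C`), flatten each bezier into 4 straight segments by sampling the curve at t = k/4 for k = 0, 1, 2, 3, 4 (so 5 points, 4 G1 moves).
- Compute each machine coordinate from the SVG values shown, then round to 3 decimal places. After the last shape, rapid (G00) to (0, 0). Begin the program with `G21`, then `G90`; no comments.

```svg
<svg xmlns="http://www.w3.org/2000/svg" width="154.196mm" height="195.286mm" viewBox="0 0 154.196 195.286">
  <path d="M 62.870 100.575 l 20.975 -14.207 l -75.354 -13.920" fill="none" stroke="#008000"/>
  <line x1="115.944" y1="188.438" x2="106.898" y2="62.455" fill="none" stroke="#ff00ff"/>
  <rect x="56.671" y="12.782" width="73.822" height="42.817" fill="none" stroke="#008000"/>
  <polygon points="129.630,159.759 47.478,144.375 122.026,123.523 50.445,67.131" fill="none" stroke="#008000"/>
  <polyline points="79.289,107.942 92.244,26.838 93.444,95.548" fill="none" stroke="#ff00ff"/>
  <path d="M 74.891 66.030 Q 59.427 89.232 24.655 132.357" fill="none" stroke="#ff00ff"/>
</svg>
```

viewBox `0 0 154.196 195.286` with mm width/height → 1 unit = 1 mm. Flip: y_m = 195.286 − y_svg.

**Shape 1** — `<path>` open polyline, stroke `#008000` → engrave (S329, F2093). Machine vertices: (62.870,94.711) → (83.845,108.918) → (8.491,122.838). Open path.

**Shape 2** — `<line>` line segment, stroke `#ff00ff` → cut (S697, F1261). Machine vertices: (115.944,6.848) → (106.898,132.831). Open path.

**Shape 3** — `<rect>` rectangle, stroke `#008000` → engrave (S329, F2093). Machine vertices: (56.671,182.504) → (130.493,182.504) → (130.493,139.687) → (56.671,139.687) → (56.671,182.504). Closed: final G1 returns to the first vertex.

**Shape 4** — `<polygon>` closed polygon, stroke `#008000` → engrave (S329, F2093). Machine vertices: (129.630,35.527) → (47.478,50.911) → (122.026,71.763) → (50.445,128.155) → (129.630,35.527). Closed: final G1 returns to the first vertex.

**Shape 5** — `<polyline>` open polyline, stroke `#ff00ff` → cut (S697, F1261). Machine vertices: (79.289,87.344) → (92.244,168.448) → (93.444,99.738). Open path.

**Shape 6** — `<path>` quadratic bezier, stroke `#ff00ff` → cut (S697, F1261). Control points (SVG): P0=(74.891,66.030), P1=(59.427,89.232), P2=(24.655,132.357); sampled at t=k/4. Machine vertices: (74.891,129.256) → (65.952,116.410) → (54.600,101.073) → (40.834,83.246) → (24.655,62.929). Open path.

G21
G90
G00 X62.870 Y94.711
M4 S329
G1 X83.845 Y108.918 F2093
G1 X8.491 Y122.838
M5
G00 X115.944 Y6.848
M4 S697
G1 X106.898 Y132.831 F1261
M5
G00 X56.671 Y182.504
M4 S329
G1 X130.493 Y182.504 F2093
G1 X130.493 Y139.687
G1 X56.671 Y139.687
G1 X56.671 Y182.504
M5
G00 X129.630 Y35.527
M4 S329
G1 X47.478 Y50.911 F2093
G1 X122.026 Y71.763
G1 X50.445 Y128.155
G1 X129.630 Y35.527
M5
G00 X79.289 Y87.344
M4 S697
G1 X92.244 Y168.448 F1261
G1 X93.444 Y99.738
M5
G00 X74.891 Y129.256
M4 S697
G1 X65.952 Y116.410 F1261
G1 X54.600 Y101.073
G1 X40.834 Y83.246
G1 X24.655 Y62.929
M5
G00 X0.000 Y0.000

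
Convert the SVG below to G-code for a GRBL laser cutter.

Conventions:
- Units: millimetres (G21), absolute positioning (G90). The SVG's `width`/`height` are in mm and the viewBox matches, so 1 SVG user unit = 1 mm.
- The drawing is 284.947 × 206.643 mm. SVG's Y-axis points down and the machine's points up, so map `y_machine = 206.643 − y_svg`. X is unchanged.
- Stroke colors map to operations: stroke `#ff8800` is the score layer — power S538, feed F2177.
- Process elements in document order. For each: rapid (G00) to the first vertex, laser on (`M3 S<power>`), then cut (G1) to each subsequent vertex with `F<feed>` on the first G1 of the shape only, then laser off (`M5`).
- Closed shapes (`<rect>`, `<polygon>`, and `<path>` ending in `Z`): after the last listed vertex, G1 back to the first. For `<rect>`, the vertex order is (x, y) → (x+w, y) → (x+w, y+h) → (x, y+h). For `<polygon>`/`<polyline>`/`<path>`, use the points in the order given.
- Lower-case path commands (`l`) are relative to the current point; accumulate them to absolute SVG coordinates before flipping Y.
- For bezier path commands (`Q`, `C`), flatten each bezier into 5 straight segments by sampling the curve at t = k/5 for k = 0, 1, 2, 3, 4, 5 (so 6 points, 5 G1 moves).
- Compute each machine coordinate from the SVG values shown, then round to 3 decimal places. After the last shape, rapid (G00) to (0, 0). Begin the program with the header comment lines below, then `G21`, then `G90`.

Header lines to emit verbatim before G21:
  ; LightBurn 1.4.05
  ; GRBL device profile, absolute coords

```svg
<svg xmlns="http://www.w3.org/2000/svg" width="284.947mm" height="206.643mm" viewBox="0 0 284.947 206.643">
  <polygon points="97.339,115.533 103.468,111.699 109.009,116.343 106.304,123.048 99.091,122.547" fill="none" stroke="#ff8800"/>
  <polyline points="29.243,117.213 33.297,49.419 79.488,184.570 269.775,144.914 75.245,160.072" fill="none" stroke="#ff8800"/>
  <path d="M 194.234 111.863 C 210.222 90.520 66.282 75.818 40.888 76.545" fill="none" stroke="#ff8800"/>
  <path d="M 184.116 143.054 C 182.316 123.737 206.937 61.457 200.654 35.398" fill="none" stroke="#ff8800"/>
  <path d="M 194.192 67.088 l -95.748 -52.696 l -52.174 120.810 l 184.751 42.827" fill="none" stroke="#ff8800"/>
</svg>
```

; LightBurn 1.4.05
; GRBL device profile, absolute coords
G21
G90
G00 X97.339 Y91.110
M3 S538
G1 X103.468 Y94.944 F2177
G1 X109.009 Y90.300
G1 X106.304 Y83.595
G1 X99.091 Y84.096
G1 X97.339 Y91.110
M5
G00 X29.243 Y89.430
M3 S538
G1 X33.297 Y157.224 F2177
G1 X79.488 Y22.073
G1 X269.775 Y61.729
G1 X75.245 Y46.571
M5
G00 X194.234 Y94.780
M3 S538
G1 X186.863 Y106.719 F2177
G1 X154.476 Y116.641
G1 X110.441 Y124.127
G1 X68.122 Y128.753
G1 X40.888 Y130.098
M5
G00 X184.116 Y63.589
M3 S538
G1 X185.748 Y79.701 F2177
G1 X190.969 Y102.324
G1 X197.028 Y127.656
G1 X201.174 Y151.897
G1 X200.654 Y171.245
M5
G00 X194.192 Y139.555
M3 S538
G1 X98.444 Y192.251 F2177
G1 X46.270 Y71.441
G1 X231.021 Y28.614
M5
G00 X0.000 Y0.000

Since the viewBox matches the mm dimensions, user units are millimetres directly. The only transform is the Y-flip y_m = 206.643 − y_svg.

Shape 1 is a regular polygon drawn with `<polygon>`. Its stroke #ff8800 means score at S538, F2177. After flipping Y the toolpath is (97.339,91.110) → (103.468,94.944) → (109.009,90.300) → (106.304,83.595) → (99.091,84.096) → (97.339,91.110), returning to the start.

Shape 2 is a open polyline drawn with `<polyline>`. Its stroke #ff8800 means score at S538, F2177. After flipping Y the toolpath is (29.243,89.430) → (33.297,157.224) → (79.488,22.073) → (269.775,61.729) → (75.245,46.571).

Shape 3 is a cubic bezier drawn with `<path>`. Its stroke #ff8800 means score at S538, F2177. After flipping Y the toolpath is (194.234,94.780) → (186.863,106.719) → (154.476,116.641) → (110.441,124.127) → (68.122,128.753) → (40.888,130.098).

Shape 4 is a cubic bezier drawn with `<path>`. Its stroke #ff8800 means score at S538, F2177. After flipping Y the toolpath is (184.116,63.589) → (185.748,79.701) → (190.969,102.324) → (197.028,127.656) → (201.174,151.897) → (200.654,171.245).

Shape 5 is a open polyline drawn with `<path>`. Its stroke #ff8800 means score at S538, F2177. After flipping Y the toolpath is (194.192,139.555) → (98.444,192.251) → (46.270,71.441) → (231.021,28.614).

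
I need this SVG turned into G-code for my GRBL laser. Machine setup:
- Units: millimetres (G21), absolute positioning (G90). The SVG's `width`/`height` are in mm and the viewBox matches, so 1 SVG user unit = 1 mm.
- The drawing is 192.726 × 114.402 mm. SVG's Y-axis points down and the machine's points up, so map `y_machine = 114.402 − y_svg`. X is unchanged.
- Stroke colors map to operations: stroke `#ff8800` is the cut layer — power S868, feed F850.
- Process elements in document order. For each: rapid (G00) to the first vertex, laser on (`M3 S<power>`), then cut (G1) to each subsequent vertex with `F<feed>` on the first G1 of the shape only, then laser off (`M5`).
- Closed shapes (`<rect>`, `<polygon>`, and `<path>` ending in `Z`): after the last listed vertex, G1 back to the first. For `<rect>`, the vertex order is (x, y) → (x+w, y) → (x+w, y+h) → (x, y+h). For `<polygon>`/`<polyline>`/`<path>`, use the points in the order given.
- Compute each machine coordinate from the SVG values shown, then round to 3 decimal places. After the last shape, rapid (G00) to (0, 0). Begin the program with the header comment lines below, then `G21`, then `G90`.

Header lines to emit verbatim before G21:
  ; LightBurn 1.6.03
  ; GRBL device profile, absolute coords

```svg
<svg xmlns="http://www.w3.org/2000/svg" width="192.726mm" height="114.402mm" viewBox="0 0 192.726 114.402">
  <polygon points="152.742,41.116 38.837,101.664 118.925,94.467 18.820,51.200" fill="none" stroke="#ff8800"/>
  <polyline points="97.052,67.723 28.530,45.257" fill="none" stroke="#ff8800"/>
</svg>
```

; LightBurn 1.6.03
; GRBL device profile, absolute coords
G21
G90
G00 X152.742 Y73.286
M3 S868
G1 X38.837 Y12.738 F850
G1 X118.925 Y19.935
G1 X18.820 Y63.202
G1 X152.742 Y73.286
M5
G00 X97.052 Y46.679
M3 S868
G1 X28.530 Y69.145 F850
M5
G00 X0.000 Y0.000

Since the viewBox matches the mm dimensions, user units are millimetres directly. The only transform is the Y-flip y_m = 114.402 − y_svg.

Shape 1 is a closed polygon drawn with `<polygon>`. Its stroke #ff8800 means cut at S868, F850. After flipping Y the toolpath is (152.742,73.286) → (38.837,12.738) → (118.925,19.935) → (18.820,63.202) → (152.742,73.286), returning to the start.

Shape 2 is a line segment drawn with `<polyline>`. Its stroke #ff8800 means cut at S868, F850. After flipping Y the toolpath is (97.052,46.679) → (28.530,69.145).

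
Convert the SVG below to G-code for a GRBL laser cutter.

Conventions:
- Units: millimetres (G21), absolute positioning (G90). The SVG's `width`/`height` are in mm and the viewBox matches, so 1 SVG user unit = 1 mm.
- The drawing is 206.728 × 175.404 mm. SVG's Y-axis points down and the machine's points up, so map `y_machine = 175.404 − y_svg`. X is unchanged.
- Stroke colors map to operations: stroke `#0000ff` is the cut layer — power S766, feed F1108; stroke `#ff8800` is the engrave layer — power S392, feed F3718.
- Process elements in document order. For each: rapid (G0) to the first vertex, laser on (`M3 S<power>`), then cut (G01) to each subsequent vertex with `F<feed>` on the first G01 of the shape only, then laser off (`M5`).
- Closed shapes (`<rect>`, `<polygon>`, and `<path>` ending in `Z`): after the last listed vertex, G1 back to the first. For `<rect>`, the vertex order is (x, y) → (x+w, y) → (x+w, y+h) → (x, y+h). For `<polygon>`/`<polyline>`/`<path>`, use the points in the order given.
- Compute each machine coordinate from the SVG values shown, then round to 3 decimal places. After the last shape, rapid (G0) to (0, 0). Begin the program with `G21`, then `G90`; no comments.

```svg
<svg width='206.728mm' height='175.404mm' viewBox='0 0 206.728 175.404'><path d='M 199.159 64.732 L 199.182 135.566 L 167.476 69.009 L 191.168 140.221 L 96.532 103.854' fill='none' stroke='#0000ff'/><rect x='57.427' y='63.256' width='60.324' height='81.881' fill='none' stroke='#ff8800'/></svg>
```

G21
G90
G0 X199.159 Y110.672
M3 S766
G01 X199.182 Y39.838 F1108
G01 X167.476 Y106.395
G01 X191.168 Y35.183
G01 X96.532 Y71.550
M5
G0 X57.427 Y112.148
M3 S392
G01 X117.751 Y112.148 F3718
G01 X117.751 Y30.267
G01 X57.427 Y30.267
G01 X57.427 Y112.148
M5
G0 X0.000 Y0.000

1 u = 1 mm; y_m = 175.404 − y.

[1] `<path>` open polyline, #0000ff→cut S766 F1108: (199.159,110.672) → (199.182,39.838) → (167.476,106.395) → (191.168,35.183) → (96.532,71.550)

[2] `<rect>` rectangle, #ff8800→engrave S392 F3718: (57.427,112.148) → (117.751,112.148) → (117.751,30.267) → (57.427,30.267) → (57.427,112.148) (closed)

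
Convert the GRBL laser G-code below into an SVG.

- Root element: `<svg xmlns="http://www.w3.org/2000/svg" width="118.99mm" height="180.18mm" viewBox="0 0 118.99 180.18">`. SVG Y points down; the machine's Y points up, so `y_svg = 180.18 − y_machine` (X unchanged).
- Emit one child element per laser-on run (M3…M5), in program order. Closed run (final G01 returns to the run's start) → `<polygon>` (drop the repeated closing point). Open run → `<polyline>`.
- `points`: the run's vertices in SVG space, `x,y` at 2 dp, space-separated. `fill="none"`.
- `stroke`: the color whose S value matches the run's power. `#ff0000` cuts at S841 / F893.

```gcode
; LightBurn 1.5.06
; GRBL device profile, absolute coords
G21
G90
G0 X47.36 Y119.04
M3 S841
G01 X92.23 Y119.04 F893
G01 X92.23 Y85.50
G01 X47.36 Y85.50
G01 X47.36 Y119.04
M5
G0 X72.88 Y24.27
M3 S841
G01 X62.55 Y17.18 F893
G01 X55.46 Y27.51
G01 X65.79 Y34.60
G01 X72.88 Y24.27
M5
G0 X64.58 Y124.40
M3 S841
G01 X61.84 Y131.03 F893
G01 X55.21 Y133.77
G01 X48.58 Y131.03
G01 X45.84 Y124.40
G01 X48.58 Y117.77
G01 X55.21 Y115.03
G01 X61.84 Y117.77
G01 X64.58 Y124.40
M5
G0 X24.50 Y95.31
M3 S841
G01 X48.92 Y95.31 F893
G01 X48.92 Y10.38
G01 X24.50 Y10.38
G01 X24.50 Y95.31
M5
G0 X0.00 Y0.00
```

y_svg = 180.18 − y_m. Every run uses S841, so all elements get stroke `#ff0000` (cut).

[1] closed run; points: 47.36,61.14 92.23,61.14 92.23,94.68 47.36,94.68

[2] closed run; points: 72.88,155.91 62.55,163.00 55.46,152.67 65.79,145.58

[3] closed run; points: 64.58,55.78 61.84,49.15 55.21,46.41 48.58,49.15 45.84,55.78 48.58,62.41 55.21,65.15 61.84,62.41

[4] closed run; points: 24.50,84.87 48.92,84.87 48.92,169.80 24.50,169.80

<svg xmlns="http://www.w3.org/2000/svg" width="118.99mm" height="180.18mm" viewBox="0 0 118.99 180.18">
  <polygon points="47.36,61.14 92.23,61.14 92.23,94.68 47.36,94.68" fill="none" stroke="#ff0000"/>
  <polygon points="72.88,155.91 62.55,163.00 55.46,152.67 65.79,145.58" fill="none" stroke="#ff0000"/>
  <polygon points="64.58,55.78 61.84,49.15 55.21,46.41 48.58,49.15 45.84,55.78 48.58,62.41 55.21,65.15 61.84,62.41" fill="none" stroke="#ff0000"/>
  <polygon points="24.50,84.87 48.92,84.87 48.92,169.80 24.50,169.80" fill="none" stroke="#ff0000"/>
</svg>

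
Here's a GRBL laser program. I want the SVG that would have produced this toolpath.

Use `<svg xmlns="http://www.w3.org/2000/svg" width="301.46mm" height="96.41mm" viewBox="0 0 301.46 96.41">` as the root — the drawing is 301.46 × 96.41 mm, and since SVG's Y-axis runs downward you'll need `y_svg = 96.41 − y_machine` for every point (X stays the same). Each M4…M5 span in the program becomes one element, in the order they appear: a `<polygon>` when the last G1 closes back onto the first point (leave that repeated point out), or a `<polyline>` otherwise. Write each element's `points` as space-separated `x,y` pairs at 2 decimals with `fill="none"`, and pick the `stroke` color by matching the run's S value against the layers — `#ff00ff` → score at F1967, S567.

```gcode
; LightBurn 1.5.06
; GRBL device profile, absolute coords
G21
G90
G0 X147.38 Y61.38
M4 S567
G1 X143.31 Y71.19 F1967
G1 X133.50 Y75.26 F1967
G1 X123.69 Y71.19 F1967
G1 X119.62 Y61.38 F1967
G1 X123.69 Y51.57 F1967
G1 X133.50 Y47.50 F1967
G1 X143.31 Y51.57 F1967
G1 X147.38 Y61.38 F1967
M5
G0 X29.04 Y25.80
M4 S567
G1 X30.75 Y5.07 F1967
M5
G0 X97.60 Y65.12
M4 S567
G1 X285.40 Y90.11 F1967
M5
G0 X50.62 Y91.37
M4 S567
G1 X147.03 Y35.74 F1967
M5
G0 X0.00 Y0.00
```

Each laser-on run becomes one SVG element. Flip Y back into SVG space with y_svg = 96.41 − y_machine. Every run uses S567, so all elements get stroke `#ff00ff` (score).

Run 1: The run returns to its start, so emit a `<polygon>` with points (Y-flipped): 147.38,35.03 143.31,25.22 133.50,21.15 123.69,25.22 119.62,35.03 123.69,44.84 133.50,48.91 143.31,44.84.

Run 2: The run is open, so emit a `<polyline>` with points (Y-flipped): 29.04,70.61 30.75,91.34.

Run 3: The run is open, so emit a `<polyline>` with points (Y-flipped): 97.60,31.29 285.40,6.30.

Run 4: The run is open, so emit a `<polyline>` with points (Y-flipped): 50.62,5.04 147.03,60.67.

<svg xmlns="http://www.w3.org/2000/svg" width="301.46mm" height="96.41mm" viewBox="0 0 301.46 96.41">
  <polygon points="147.38,35.03 143.31,25.22 133.50,21.15 123.69,25.22 119.62,35.03 123.69,44.84 133.50,48.91 143.31,44.84" fill="none" stroke="#ff00ff"/>
  <polyline points="29.04,70.61 30.75,91.34" fill="none" stroke="#ff00ff"/>
  <polyline points="97.60,31.29 285.40,6.30" fill="none" stroke="#ff00ff"/>
  <polyline points="50.62,5.04 147.03,60.67" fill="none" stroke="#ff00ff"/>
</svg>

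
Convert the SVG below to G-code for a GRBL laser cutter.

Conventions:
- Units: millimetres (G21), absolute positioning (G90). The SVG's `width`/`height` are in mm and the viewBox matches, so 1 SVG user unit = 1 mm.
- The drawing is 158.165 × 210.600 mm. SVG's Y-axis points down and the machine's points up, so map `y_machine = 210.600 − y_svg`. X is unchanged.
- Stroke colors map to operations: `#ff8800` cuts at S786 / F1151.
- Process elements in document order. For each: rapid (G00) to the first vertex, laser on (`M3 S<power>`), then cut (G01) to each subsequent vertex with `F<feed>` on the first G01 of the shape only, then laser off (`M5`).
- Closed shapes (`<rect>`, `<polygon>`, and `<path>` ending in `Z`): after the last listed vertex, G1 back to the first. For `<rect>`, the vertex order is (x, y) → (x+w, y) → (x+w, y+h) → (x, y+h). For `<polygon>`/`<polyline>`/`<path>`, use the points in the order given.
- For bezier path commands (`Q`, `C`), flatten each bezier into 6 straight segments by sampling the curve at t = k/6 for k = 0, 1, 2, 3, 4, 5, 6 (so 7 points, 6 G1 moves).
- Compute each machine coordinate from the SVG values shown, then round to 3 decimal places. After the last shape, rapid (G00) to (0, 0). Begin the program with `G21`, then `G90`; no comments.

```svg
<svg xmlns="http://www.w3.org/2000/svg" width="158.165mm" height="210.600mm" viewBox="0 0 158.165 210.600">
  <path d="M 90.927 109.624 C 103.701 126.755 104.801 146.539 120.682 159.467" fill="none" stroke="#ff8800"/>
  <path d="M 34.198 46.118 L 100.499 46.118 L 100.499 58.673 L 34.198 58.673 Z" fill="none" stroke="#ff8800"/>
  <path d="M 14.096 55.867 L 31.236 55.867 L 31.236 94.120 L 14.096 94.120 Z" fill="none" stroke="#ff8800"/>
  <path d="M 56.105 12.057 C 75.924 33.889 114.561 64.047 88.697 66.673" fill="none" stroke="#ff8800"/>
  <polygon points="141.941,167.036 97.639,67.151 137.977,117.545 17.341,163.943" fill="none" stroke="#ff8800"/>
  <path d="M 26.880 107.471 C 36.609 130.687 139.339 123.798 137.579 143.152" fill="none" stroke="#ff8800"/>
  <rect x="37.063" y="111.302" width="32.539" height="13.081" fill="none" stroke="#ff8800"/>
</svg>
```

G21
G90
G00 X90.927 Y100.976
M3 S786
G01 X96.464 Y92.233 F1151
G01 X100.789 Y83.313
G01 X104.639 Y74.478
G01 X108.748 Y65.994
G01 X113.851 Y58.124
G01 X120.682 Y51.133
M5
G00 X34.198 Y164.482
M3 S786
G01 X100.499 Y164.482 F1151
G01 X100.499 Y151.927
G01 X34.198 Y151.927
G01 X34.198 Y164.482
M5
G00 X14.096 Y154.733
M3 S786
G01 X31.236 Y154.733 F1151
G01 X31.236 Y116.480
G01 X14.096 Y116.480
G01 X14.096 Y154.733
M5
G00 X56.105 Y198.543
M3 S786
G01 X67.197 Y187.099 F1151
G01 X79.111 Y175.264
G01 X89.532 Y164.033
G01 X96.147 Y154.402
G01 X96.640 Y147.368
G01 X88.697 Y143.927
M5
G00 X141.941 Y43.564
M3 S786
G01 X97.639 Y143.449 F1151
G01 X137.977 Y93.055
G01 X17.341 Y46.657
G01 X141.941 Y43.564
M5
G00 X26.880 Y103.129
M3 S786
G01 X38.580 Y93.769 F1151
G01 X60.295 Y87.861
G01 X86.538 Y83.840
G01 X111.823 Y80.141
G01 X130.666 Y75.199
G01 X137.579 Y67.448
M5
G00 X37.063 Y99.298
M3 S786
G01 X69.602 Y99.298 F1151
G01 X69.602 Y86.217
G01 X37.063 Y86.217
G01 X37.063 Y99.298
M5
G00 X0.000 Y0.000

viewBox `0 0 158.165 210.600` with mm width/height → 1 unit = 1 mm. Flip: y_m = 210.600 − y_svg.

**Shape 1** — `<path>` cubic bezier, stroke `#ff8800` → cut (S786, F1151). Control points (SVG): P0=(90.927,109.624), P1=(103.701,126.755), P2=(104.801,146.539), P3=(120.682,159.467); sampled at t=k/6. Machine vertices: (90.927,100.976) → (96.464,92.233) → (100.789,83.313) → (104.639,74.478) → (108.748,65.994) → (113.851,58.124) → (120.682,51.133). Open path.

**Shape 2** — `<path>` rectangle, stroke `#ff8800` → cut (S786, F1151). Machine vertices: (34.198,164.482) → (100.499,164.482) → (100.499,151.927) → (34.198,151.927) → (34.198,164.482). Closed: final G1 returns to the first vertex.

**Shape 3** — `<path>` rectangle, stroke `#ff8800` → cut (S786, F1151). Machine vertices: (14.096,154.733) → (31.236,154.733) → (31.236,116.480) → (14.096,116.480) → (14.096,154.733). Closed: final G1 returns to the first vertex.

**Shape 4** — `<path>` cubic bezier, stroke `#ff8800` → cut (S786, F1151). Control points (SVG): P0=(56.105,12.057), P1=(75.924,33.889), P2=(114.561,64.047), P3=(88.697,66.673); sampled at t=k/6. Machine vertices: (56.105,198.543) → (67.197,187.099) → (79.111,175.264) → (89.532,164.033) → (96.147,154.402) → (96.640,147.368) → (88.697,143.927). Open path.

**Shape 5** — `<polygon>` closed polygon, stroke `#ff8800` → cut (S786, F1151). Machine vertices: (141.941,43.564) → (97.639,143.449) → (137.977,93.055) → (17.341,46.657) → (141.941,43.564). Closed: final G1 returns to the first vertex.

**Shape 6** — `<path>` cubic bezier, stroke `#ff8800` → cut (S786, F1151). Control points (SVG): P0=(26.880,107.471), P1=(36.609,130.687), P2=(139.339,123.798), P3=(137.579,143.152); sampled at t=k/6. Machine vertices: (26.880,103.129) → (38.580,93.769) → (60.295,87.861) → (86.538,83.840) → (111.823,80.141) → (130.666,75.199) → (137.579,67.448). Open path.

**Shape 7** — `<rect>` rectangle, stroke `#ff8800` → cut (S786, F1151). Machine vertices: (37.063,99.298) → (69.602,99.298) → (69.602,86.217) → (37.063,86.217) → (37.063,99.298). Closed: final G1 returns to the first vertex.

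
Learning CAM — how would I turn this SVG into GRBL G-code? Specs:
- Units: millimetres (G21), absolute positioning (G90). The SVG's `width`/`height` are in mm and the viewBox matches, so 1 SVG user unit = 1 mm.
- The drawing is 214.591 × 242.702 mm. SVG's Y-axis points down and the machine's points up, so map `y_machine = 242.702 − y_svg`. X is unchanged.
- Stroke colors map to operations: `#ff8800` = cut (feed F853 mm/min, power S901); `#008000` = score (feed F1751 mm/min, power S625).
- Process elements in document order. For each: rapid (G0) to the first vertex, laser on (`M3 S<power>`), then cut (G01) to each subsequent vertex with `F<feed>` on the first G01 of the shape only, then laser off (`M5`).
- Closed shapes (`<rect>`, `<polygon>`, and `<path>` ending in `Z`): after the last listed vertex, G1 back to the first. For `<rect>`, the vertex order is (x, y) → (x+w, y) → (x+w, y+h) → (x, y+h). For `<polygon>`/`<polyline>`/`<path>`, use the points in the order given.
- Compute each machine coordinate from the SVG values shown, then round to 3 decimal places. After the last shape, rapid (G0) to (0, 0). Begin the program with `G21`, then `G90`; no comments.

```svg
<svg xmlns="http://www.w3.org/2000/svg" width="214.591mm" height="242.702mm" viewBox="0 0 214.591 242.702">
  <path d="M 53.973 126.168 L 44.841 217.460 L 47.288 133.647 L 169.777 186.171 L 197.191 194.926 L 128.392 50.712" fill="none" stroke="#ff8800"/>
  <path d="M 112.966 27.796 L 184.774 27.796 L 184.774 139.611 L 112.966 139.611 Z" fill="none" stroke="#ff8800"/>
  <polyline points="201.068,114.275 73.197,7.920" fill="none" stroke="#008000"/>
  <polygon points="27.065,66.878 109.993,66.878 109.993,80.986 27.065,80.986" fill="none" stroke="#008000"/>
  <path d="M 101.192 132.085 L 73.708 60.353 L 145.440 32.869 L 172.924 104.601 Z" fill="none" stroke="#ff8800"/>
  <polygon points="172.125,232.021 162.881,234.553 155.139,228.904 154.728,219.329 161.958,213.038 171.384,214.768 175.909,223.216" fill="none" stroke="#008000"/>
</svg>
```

Since the viewBox matches the mm dimensions, user units are millimetres directly. The only transform is the Y-flip y_m = 242.702 − y_svg.

Shape 1 is a open polyline drawn with `<path>`. Its stroke #ff8800 means cut at S901, F853. After flipping Y the toolpath is (53.973,116.534) → (44.841,25.242) → (47.288,109.055) → (169.777,56.531) → (197.191,47.776) → (128.392,191.990).

Shape 2 is a rectangle drawn with `<path>`. Its stroke #ff8800 means cut at S901, F853. After flipping Y the toolpath is (112.966,214.906) → (184.774,214.906) → (184.774,103.091) → (112.966,103.091) → (112.966,214.906), returning to the start.

Shape 3 is a line segment drawn with `<polyline>`. Its stroke #008000 means score at S625, F1751. After flipping Y the toolpath is (201.068,128.427) → (73.197,234.782).

Shape 4 is a rectangle drawn with `<polygon>`. Its stroke #008000 means score at S625, F1751. After flipping Y the toolpath is (27.065,175.824) → (109.993,175.824) → (109.993,161.716) → (27.065,161.716) → (27.065,175.824), returning to the start.

Shape 5 is a regular polygon drawn with `<path>`. Its stroke #ff8800 means cut at S901, F853. After flipping Y the toolpath is (101.192,110.617) → (73.708,182.349) → (145.440,209.833) → (172.924,138.101) → (101.192,110.617), returning to the start.

Shape 6 is a regular polygon drawn with `<polygon>`. Its stroke #008000 means score at S625, F1751. After flipping Y the toolpath is (172.125,10.681) → (162.881,8.149) → (155.139,13.798) → (154.728,23.373) → (161.958,29.664) → (171.384,27.934) → (175.909,19.486) → (172.125,10.681), returning to the start.

G21
G90
G0 X53.973 Y116.534
M3 S901
G01 X44.841 Y25.242 F853
G01 X47.288 Y109.055
G01 X169.777 Y56.531
G01 X197.191 Y47.776
G01 X128.392 Y191.990
M5
G0 X112.966 Y214.906
M3 S901
G01 X184.774 Y214.906 F853
G01 X184.774 Y103.091
G01 X112.966 Y103.091
G01 X112.966 Y214.906
M5
G0 X201.068 Y128.427
M3 S625
G01 X73.197 Y234.782 F1751
M5
G0 X27.065 Y175.824
M3 S625
G01 X109.993 Y175.824 F1751
G01 X109.993 Y161.716
G01 X27.065 Y161.716
G01 X27.065 Y175.824
M5
G0 X101.192 Y110.617
M3 S901
G01 X73.708 Y182.349 F853
G01 X145.440 Y209.833
G01 X172.924 Y138.101
G01 X101.192 Y110.617
M5
G0 X172.125 Y10.681
M3 S625
G01 X162.881 Y8.149 F1751
G01 X155.139 Y13.798
G01 X154.728 Y23.373
G01 X161.958 Y29.664
G01 X171.384 Y27.934
G01 X175.909 Y19.486
G01 X172.125 Y10.681
M5
G0 X0.000 Y0.000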